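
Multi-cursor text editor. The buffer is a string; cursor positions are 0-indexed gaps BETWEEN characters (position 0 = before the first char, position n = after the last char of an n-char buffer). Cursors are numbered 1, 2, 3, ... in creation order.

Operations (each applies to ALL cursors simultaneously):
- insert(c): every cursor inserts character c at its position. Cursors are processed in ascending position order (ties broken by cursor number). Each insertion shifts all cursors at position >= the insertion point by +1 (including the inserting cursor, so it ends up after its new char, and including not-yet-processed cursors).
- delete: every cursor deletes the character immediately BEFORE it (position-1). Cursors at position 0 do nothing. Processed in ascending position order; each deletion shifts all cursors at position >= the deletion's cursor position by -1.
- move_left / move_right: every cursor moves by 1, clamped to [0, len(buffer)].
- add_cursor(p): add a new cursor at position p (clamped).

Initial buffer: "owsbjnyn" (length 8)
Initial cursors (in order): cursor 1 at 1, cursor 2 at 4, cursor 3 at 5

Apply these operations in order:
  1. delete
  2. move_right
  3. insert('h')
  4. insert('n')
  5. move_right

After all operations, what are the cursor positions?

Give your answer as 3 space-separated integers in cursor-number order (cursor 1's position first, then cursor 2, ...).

Answer: 4 10 10

Derivation:
After op 1 (delete): buffer="wsnyn" (len 5), cursors c1@0 c2@2 c3@2, authorship .....
After op 2 (move_right): buffer="wsnyn" (len 5), cursors c1@1 c2@3 c3@3, authorship .....
After op 3 (insert('h')): buffer="whsnhhyn" (len 8), cursors c1@2 c2@6 c3@6, authorship .1..23..
After op 4 (insert('n')): buffer="whnsnhhnnyn" (len 11), cursors c1@3 c2@9 c3@9, authorship .11..2323..
After op 5 (move_right): buffer="whnsnhhnnyn" (len 11), cursors c1@4 c2@10 c3@10, authorship .11..2323..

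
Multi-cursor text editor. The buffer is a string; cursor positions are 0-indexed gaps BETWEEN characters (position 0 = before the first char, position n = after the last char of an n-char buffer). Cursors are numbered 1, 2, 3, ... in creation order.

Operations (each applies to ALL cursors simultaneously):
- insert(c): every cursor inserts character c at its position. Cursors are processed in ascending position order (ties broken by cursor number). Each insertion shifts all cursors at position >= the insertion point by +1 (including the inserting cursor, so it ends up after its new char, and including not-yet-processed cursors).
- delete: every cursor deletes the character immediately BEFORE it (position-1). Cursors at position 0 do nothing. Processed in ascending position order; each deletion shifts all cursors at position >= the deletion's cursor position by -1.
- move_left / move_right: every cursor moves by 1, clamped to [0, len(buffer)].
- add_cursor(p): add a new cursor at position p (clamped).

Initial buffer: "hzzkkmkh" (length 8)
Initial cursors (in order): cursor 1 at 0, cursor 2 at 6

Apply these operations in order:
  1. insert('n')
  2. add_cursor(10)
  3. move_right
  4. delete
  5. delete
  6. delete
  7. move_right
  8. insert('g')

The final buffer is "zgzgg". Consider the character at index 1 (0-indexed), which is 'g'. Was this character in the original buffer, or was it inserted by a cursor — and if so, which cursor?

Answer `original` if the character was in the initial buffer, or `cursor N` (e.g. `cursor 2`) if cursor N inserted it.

After op 1 (insert('n')): buffer="nhzzkkmnkh" (len 10), cursors c1@1 c2@8, authorship 1......2..
After op 2 (add_cursor(10)): buffer="nhzzkkmnkh" (len 10), cursors c1@1 c2@8 c3@10, authorship 1......2..
After op 3 (move_right): buffer="nhzzkkmnkh" (len 10), cursors c1@2 c2@9 c3@10, authorship 1......2..
After op 4 (delete): buffer="nzzkkmn" (len 7), cursors c1@1 c2@7 c3@7, authorship 1.....2
After op 5 (delete): buffer="zzkk" (len 4), cursors c1@0 c2@4 c3@4, authorship ....
After op 6 (delete): buffer="zz" (len 2), cursors c1@0 c2@2 c3@2, authorship ..
After op 7 (move_right): buffer="zz" (len 2), cursors c1@1 c2@2 c3@2, authorship ..
After op 8 (insert('g')): buffer="zgzgg" (len 5), cursors c1@2 c2@5 c3@5, authorship .1.23
Authorship (.=original, N=cursor N): . 1 . 2 3
Index 1: author = 1

Answer: cursor 1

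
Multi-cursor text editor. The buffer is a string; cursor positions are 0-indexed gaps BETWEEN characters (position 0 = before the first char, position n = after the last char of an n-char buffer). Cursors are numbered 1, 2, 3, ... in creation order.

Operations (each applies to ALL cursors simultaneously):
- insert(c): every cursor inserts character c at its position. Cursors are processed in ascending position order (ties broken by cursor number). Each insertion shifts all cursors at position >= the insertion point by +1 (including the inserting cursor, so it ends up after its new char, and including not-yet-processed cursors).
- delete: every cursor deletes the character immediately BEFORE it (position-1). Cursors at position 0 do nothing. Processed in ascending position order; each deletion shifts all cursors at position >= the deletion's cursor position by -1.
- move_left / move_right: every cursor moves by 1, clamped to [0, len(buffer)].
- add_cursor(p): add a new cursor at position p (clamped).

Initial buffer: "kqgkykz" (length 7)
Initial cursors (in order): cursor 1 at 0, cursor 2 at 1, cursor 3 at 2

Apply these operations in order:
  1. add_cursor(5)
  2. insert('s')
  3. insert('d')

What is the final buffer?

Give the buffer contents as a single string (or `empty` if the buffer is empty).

Answer: sdksdqsdgkysdkz

Derivation:
After op 1 (add_cursor(5)): buffer="kqgkykz" (len 7), cursors c1@0 c2@1 c3@2 c4@5, authorship .......
After op 2 (insert('s')): buffer="sksqsgkyskz" (len 11), cursors c1@1 c2@3 c3@5 c4@9, authorship 1.2.3...4..
After op 3 (insert('d')): buffer="sdksdqsdgkysdkz" (len 15), cursors c1@2 c2@5 c3@8 c4@13, authorship 11.22.33...44..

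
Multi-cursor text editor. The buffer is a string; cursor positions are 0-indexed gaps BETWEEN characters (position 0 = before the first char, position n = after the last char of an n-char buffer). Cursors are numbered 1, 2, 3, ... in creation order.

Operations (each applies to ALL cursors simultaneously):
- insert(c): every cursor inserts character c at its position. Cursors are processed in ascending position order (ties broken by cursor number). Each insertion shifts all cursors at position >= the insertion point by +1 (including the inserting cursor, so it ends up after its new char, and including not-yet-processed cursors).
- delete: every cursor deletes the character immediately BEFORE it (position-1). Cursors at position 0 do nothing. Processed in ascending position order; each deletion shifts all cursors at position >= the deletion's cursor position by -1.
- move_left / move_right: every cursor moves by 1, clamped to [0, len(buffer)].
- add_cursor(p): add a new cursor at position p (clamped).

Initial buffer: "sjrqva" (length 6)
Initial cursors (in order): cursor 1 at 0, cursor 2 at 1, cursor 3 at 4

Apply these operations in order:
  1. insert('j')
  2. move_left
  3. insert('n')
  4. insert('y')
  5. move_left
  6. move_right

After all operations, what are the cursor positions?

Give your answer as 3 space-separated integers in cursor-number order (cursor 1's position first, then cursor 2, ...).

After op 1 (insert('j')): buffer="jsjjrqjva" (len 9), cursors c1@1 c2@3 c3@7, authorship 1.2...3..
After op 2 (move_left): buffer="jsjjrqjva" (len 9), cursors c1@0 c2@2 c3@6, authorship 1.2...3..
After op 3 (insert('n')): buffer="njsnjjrqnjva" (len 12), cursors c1@1 c2@4 c3@9, authorship 11.22...33..
After op 4 (insert('y')): buffer="nyjsnyjjrqnyjva" (len 15), cursors c1@2 c2@6 c3@12, authorship 111.222...333..
After op 5 (move_left): buffer="nyjsnyjjrqnyjva" (len 15), cursors c1@1 c2@5 c3@11, authorship 111.222...333..
After op 6 (move_right): buffer="nyjsnyjjrqnyjva" (len 15), cursors c1@2 c2@6 c3@12, authorship 111.222...333..

Answer: 2 6 12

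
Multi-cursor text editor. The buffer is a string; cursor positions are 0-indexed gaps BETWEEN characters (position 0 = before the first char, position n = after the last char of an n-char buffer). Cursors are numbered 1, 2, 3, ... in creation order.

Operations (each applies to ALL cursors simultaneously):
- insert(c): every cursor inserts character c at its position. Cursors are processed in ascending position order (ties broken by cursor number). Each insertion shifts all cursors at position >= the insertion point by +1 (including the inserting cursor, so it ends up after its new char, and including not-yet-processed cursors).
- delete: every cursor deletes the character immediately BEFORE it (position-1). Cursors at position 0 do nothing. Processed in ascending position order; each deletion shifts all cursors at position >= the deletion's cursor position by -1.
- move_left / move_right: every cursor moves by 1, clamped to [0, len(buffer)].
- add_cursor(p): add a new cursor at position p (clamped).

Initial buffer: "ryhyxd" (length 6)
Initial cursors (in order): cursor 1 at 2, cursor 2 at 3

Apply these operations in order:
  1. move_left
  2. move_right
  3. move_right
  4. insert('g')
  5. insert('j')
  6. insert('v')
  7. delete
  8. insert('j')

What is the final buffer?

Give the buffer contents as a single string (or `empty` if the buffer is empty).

Answer: ryhgjjygjjxd

Derivation:
After op 1 (move_left): buffer="ryhyxd" (len 6), cursors c1@1 c2@2, authorship ......
After op 2 (move_right): buffer="ryhyxd" (len 6), cursors c1@2 c2@3, authorship ......
After op 3 (move_right): buffer="ryhyxd" (len 6), cursors c1@3 c2@4, authorship ......
After op 4 (insert('g')): buffer="ryhgygxd" (len 8), cursors c1@4 c2@6, authorship ...1.2..
After op 5 (insert('j')): buffer="ryhgjygjxd" (len 10), cursors c1@5 c2@8, authorship ...11.22..
After op 6 (insert('v')): buffer="ryhgjvygjvxd" (len 12), cursors c1@6 c2@10, authorship ...111.222..
After op 7 (delete): buffer="ryhgjygjxd" (len 10), cursors c1@5 c2@8, authorship ...11.22..
After op 8 (insert('j')): buffer="ryhgjjygjjxd" (len 12), cursors c1@6 c2@10, authorship ...111.222..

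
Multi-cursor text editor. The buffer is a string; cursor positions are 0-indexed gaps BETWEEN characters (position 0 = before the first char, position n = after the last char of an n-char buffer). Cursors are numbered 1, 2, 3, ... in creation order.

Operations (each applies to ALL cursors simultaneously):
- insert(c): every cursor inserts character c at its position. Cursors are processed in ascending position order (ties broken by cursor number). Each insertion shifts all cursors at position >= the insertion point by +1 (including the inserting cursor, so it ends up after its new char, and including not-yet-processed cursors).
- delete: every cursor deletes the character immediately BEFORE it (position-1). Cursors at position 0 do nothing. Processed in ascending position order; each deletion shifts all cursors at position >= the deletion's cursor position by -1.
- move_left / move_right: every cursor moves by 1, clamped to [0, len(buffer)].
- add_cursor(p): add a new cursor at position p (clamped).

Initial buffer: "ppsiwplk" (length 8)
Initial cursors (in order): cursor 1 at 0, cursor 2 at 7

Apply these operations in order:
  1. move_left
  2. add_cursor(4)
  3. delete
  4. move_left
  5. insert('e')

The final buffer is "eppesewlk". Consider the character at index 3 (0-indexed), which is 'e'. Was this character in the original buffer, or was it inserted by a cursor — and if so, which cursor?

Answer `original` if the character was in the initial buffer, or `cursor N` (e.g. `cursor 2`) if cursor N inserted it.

After op 1 (move_left): buffer="ppsiwplk" (len 8), cursors c1@0 c2@6, authorship ........
After op 2 (add_cursor(4)): buffer="ppsiwplk" (len 8), cursors c1@0 c3@4 c2@6, authorship ........
After op 3 (delete): buffer="ppswlk" (len 6), cursors c1@0 c3@3 c2@4, authorship ......
After op 4 (move_left): buffer="ppswlk" (len 6), cursors c1@0 c3@2 c2@3, authorship ......
After op 5 (insert('e')): buffer="eppesewlk" (len 9), cursors c1@1 c3@4 c2@6, authorship 1..3.2...
Authorship (.=original, N=cursor N): 1 . . 3 . 2 . . .
Index 3: author = 3

Answer: cursor 3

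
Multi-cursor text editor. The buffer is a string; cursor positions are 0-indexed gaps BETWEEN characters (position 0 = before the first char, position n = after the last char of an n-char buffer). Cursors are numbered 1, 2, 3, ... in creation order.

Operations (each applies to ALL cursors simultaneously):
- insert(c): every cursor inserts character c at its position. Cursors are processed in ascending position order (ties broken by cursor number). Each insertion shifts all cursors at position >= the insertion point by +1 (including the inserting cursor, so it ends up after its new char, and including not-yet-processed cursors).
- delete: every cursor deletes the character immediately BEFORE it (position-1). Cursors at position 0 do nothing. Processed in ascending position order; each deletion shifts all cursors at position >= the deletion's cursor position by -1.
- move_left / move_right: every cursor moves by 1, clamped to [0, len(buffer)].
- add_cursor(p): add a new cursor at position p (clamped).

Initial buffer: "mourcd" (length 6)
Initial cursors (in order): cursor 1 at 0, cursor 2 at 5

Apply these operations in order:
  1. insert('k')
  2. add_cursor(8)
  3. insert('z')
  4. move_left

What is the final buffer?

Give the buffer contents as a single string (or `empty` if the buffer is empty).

After op 1 (insert('k')): buffer="kmourckd" (len 8), cursors c1@1 c2@7, authorship 1.....2.
After op 2 (add_cursor(8)): buffer="kmourckd" (len 8), cursors c1@1 c2@7 c3@8, authorship 1.....2.
After op 3 (insert('z')): buffer="kzmourckzdz" (len 11), cursors c1@2 c2@9 c3@11, authorship 11.....22.3
After op 4 (move_left): buffer="kzmourckzdz" (len 11), cursors c1@1 c2@8 c3@10, authorship 11.....22.3

Answer: kzmourckzdz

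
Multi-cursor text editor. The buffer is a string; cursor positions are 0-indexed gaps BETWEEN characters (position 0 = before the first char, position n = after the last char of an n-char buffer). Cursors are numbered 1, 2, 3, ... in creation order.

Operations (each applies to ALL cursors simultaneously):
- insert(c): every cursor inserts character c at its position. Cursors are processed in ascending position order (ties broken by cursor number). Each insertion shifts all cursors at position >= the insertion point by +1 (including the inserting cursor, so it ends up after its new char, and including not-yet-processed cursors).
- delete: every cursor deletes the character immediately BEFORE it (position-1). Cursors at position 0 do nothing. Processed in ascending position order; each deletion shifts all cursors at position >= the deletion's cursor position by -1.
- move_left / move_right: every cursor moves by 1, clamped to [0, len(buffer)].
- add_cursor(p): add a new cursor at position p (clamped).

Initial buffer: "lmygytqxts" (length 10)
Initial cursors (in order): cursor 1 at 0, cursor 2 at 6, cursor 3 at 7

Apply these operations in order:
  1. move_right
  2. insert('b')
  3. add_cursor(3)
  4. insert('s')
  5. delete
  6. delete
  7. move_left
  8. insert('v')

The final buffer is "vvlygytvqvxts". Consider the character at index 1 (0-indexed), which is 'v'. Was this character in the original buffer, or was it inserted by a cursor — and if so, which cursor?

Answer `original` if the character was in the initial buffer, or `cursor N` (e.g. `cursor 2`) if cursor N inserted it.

After op 1 (move_right): buffer="lmygytqxts" (len 10), cursors c1@1 c2@7 c3@8, authorship ..........
After op 2 (insert('b')): buffer="lbmygytqbxbts" (len 13), cursors c1@2 c2@9 c3@11, authorship .1......2.3..
After op 3 (add_cursor(3)): buffer="lbmygytqbxbts" (len 13), cursors c1@2 c4@3 c2@9 c3@11, authorship .1......2.3..
After op 4 (insert('s')): buffer="lbsmsygytqbsxbsts" (len 17), cursors c1@3 c4@5 c2@12 c3@15, authorship .11.4.....22.33..
After op 5 (delete): buffer="lbmygytqbxbts" (len 13), cursors c1@2 c4@3 c2@9 c3@11, authorship .1......2.3..
After op 6 (delete): buffer="lygytqxts" (len 9), cursors c1@1 c4@1 c2@6 c3@7, authorship .........
After op 7 (move_left): buffer="lygytqxts" (len 9), cursors c1@0 c4@0 c2@5 c3@6, authorship .........
After op 8 (insert('v')): buffer="vvlygytvqvxts" (len 13), cursors c1@2 c4@2 c2@8 c3@10, authorship 14.....2.3...
Authorship (.=original, N=cursor N): 1 4 . . . . . 2 . 3 . . .
Index 1: author = 4

Answer: cursor 4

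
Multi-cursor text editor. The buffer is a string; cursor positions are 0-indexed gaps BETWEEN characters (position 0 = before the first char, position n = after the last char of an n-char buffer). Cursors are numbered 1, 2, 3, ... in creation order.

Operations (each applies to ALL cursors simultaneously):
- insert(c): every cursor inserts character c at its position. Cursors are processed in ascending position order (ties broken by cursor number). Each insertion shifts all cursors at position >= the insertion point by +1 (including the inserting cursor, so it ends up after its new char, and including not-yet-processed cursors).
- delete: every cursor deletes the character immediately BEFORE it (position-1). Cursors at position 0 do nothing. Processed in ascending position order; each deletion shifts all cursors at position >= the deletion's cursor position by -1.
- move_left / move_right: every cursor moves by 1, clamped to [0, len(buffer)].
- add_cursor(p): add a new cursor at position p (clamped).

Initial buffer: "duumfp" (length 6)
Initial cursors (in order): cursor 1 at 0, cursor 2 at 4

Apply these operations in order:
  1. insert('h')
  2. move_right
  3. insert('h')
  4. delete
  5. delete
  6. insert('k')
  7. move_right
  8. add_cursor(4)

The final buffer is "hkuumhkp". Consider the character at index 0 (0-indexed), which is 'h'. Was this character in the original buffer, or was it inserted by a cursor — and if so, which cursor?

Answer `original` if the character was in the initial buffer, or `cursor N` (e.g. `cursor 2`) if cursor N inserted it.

Answer: cursor 1

Derivation:
After op 1 (insert('h')): buffer="hduumhfp" (len 8), cursors c1@1 c2@6, authorship 1....2..
After op 2 (move_right): buffer="hduumhfp" (len 8), cursors c1@2 c2@7, authorship 1....2..
After op 3 (insert('h')): buffer="hdhuumhfhp" (len 10), cursors c1@3 c2@9, authorship 1.1...2.2.
After op 4 (delete): buffer="hduumhfp" (len 8), cursors c1@2 c2@7, authorship 1....2..
After op 5 (delete): buffer="huumhp" (len 6), cursors c1@1 c2@5, authorship 1...2.
After op 6 (insert('k')): buffer="hkuumhkp" (len 8), cursors c1@2 c2@7, authorship 11...22.
After op 7 (move_right): buffer="hkuumhkp" (len 8), cursors c1@3 c2@8, authorship 11...22.
After op 8 (add_cursor(4)): buffer="hkuumhkp" (len 8), cursors c1@3 c3@4 c2@8, authorship 11...22.
Authorship (.=original, N=cursor N): 1 1 . . . 2 2 .
Index 0: author = 1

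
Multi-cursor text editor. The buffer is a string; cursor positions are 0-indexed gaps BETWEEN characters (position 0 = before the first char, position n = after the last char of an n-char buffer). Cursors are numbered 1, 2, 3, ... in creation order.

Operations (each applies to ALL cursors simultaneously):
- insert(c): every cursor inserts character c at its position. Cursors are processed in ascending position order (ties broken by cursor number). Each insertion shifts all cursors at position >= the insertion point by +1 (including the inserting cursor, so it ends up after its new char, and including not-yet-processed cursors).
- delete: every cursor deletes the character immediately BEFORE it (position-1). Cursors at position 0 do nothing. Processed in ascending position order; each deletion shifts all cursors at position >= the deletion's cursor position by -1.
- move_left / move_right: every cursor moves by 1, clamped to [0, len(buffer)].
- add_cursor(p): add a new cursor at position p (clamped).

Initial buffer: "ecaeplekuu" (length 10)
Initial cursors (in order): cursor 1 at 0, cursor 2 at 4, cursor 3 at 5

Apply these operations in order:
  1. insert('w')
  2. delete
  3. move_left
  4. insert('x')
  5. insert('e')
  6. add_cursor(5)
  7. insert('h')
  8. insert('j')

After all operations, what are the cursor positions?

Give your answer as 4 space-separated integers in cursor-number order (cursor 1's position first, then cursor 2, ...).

After op 1 (insert('w')): buffer="wecaewpwlekuu" (len 13), cursors c1@1 c2@6 c3@8, authorship 1....2.3.....
After op 2 (delete): buffer="ecaeplekuu" (len 10), cursors c1@0 c2@4 c3@5, authorship ..........
After op 3 (move_left): buffer="ecaeplekuu" (len 10), cursors c1@0 c2@3 c3@4, authorship ..........
After op 4 (insert('x')): buffer="xecaxexplekuu" (len 13), cursors c1@1 c2@5 c3@7, authorship 1...2.3......
After op 5 (insert('e')): buffer="xeecaxeexeplekuu" (len 16), cursors c1@2 c2@7 c3@10, authorship 11...22.33......
After op 6 (add_cursor(5)): buffer="xeecaxeexeplekuu" (len 16), cursors c1@2 c4@5 c2@7 c3@10, authorship 11...22.33......
After op 7 (insert('h')): buffer="xehecahxehexehplekuu" (len 20), cursors c1@3 c4@7 c2@10 c3@14, authorship 111...4222.333......
After op 8 (insert('j')): buffer="xehjecahjxehjexehjplekuu" (len 24), cursors c1@4 c4@9 c2@13 c3@18, authorship 1111...442222.3333......

Answer: 4 13 18 9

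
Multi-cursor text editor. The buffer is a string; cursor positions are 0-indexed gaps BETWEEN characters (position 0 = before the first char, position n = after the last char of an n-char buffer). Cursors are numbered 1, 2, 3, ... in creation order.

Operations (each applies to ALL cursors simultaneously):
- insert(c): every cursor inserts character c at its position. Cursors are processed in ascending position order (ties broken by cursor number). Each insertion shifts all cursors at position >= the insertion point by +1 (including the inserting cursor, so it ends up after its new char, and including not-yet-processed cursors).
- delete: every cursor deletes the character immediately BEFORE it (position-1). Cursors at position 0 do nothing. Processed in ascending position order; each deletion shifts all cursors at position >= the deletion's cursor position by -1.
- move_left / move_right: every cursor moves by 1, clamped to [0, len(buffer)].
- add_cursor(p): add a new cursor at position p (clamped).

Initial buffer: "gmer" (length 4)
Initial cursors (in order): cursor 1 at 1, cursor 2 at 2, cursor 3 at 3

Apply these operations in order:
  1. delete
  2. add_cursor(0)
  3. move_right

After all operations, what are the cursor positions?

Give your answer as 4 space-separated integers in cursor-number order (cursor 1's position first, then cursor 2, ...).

After op 1 (delete): buffer="r" (len 1), cursors c1@0 c2@0 c3@0, authorship .
After op 2 (add_cursor(0)): buffer="r" (len 1), cursors c1@0 c2@0 c3@0 c4@0, authorship .
After op 3 (move_right): buffer="r" (len 1), cursors c1@1 c2@1 c3@1 c4@1, authorship .

Answer: 1 1 1 1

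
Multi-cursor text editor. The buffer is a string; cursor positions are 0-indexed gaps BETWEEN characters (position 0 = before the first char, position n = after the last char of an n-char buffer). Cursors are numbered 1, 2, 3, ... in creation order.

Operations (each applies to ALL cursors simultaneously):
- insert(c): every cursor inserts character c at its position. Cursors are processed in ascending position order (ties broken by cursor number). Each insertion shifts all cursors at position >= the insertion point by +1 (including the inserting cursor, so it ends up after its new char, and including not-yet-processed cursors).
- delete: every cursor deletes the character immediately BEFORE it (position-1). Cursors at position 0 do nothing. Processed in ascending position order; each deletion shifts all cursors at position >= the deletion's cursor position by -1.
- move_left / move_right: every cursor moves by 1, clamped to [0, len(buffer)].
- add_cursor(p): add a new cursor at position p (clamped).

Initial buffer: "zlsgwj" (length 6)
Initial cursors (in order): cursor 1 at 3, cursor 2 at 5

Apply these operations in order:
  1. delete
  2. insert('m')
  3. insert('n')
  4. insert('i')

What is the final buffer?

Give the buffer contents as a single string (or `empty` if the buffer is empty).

Answer: zlmnigmnij

Derivation:
After op 1 (delete): buffer="zlgj" (len 4), cursors c1@2 c2@3, authorship ....
After op 2 (insert('m')): buffer="zlmgmj" (len 6), cursors c1@3 c2@5, authorship ..1.2.
After op 3 (insert('n')): buffer="zlmngmnj" (len 8), cursors c1@4 c2@7, authorship ..11.22.
After op 4 (insert('i')): buffer="zlmnigmnij" (len 10), cursors c1@5 c2@9, authorship ..111.222.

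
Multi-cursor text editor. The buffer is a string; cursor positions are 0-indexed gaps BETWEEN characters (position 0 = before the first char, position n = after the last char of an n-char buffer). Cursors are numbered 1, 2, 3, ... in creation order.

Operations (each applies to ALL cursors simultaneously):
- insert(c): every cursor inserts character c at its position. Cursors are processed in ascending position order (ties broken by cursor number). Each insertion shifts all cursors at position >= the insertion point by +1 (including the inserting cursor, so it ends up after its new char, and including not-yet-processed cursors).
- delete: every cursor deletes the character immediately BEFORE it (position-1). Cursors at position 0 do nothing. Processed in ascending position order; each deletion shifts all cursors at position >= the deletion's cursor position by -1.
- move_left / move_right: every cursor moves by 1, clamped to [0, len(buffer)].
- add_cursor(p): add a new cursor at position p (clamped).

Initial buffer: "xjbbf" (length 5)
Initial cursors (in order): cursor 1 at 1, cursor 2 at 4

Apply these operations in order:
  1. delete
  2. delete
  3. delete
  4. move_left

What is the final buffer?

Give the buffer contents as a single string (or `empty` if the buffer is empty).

Answer: f

Derivation:
After op 1 (delete): buffer="jbf" (len 3), cursors c1@0 c2@2, authorship ...
After op 2 (delete): buffer="jf" (len 2), cursors c1@0 c2@1, authorship ..
After op 3 (delete): buffer="f" (len 1), cursors c1@0 c2@0, authorship .
After op 4 (move_left): buffer="f" (len 1), cursors c1@0 c2@0, authorship .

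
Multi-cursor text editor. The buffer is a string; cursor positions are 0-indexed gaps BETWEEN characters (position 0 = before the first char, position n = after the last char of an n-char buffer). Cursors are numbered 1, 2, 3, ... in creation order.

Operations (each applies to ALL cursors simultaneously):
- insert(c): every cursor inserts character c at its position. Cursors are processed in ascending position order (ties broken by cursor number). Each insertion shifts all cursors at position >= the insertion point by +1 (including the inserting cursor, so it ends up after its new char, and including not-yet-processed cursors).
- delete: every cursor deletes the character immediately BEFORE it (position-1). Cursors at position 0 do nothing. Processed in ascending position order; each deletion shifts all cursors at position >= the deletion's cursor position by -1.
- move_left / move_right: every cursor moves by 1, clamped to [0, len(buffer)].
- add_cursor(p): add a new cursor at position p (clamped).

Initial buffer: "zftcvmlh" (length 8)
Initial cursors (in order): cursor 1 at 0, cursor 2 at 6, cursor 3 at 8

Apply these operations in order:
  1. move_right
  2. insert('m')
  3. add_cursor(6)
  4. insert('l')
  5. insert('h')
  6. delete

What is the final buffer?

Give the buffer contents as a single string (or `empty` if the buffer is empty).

Answer: zmlftcvlmlmlhml

Derivation:
After op 1 (move_right): buffer="zftcvmlh" (len 8), cursors c1@1 c2@7 c3@8, authorship ........
After op 2 (insert('m')): buffer="zmftcvmlmhm" (len 11), cursors c1@2 c2@9 c3@11, authorship .1......2.3
After op 3 (add_cursor(6)): buffer="zmftcvmlmhm" (len 11), cursors c1@2 c4@6 c2@9 c3@11, authorship .1......2.3
After op 4 (insert('l')): buffer="zmlftcvlmlmlhml" (len 15), cursors c1@3 c4@8 c2@12 c3@15, authorship .11....4..22.33
After op 5 (insert('h')): buffer="zmlhftcvlhmlmlhhmlh" (len 19), cursors c1@4 c4@10 c2@15 c3@19, authorship .111....44..222.333
After op 6 (delete): buffer="zmlftcvlmlmlhml" (len 15), cursors c1@3 c4@8 c2@12 c3@15, authorship .11....4..22.33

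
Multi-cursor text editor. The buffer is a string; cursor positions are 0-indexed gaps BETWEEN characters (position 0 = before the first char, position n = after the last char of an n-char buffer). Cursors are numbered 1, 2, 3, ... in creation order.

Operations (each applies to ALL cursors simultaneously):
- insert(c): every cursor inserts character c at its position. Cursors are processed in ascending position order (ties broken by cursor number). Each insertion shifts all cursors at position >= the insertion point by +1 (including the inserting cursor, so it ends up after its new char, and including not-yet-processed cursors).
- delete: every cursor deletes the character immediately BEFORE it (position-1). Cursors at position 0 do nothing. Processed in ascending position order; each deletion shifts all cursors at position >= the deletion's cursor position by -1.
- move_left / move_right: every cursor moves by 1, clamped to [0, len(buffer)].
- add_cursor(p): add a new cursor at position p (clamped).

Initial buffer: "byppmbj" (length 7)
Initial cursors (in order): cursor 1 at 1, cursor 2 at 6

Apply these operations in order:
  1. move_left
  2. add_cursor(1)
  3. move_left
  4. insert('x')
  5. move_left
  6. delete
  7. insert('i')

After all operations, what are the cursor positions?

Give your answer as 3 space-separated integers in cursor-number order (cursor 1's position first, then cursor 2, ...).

After op 1 (move_left): buffer="byppmbj" (len 7), cursors c1@0 c2@5, authorship .......
After op 2 (add_cursor(1)): buffer="byppmbj" (len 7), cursors c1@0 c3@1 c2@5, authorship .......
After op 3 (move_left): buffer="byppmbj" (len 7), cursors c1@0 c3@0 c2@4, authorship .......
After op 4 (insert('x')): buffer="xxbyppxmbj" (len 10), cursors c1@2 c3@2 c2@7, authorship 13....2...
After op 5 (move_left): buffer="xxbyppxmbj" (len 10), cursors c1@1 c3@1 c2@6, authorship 13....2...
After op 6 (delete): buffer="xbypxmbj" (len 8), cursors c1@0 c3@0 c2@4, authorship 3...2...
After op 7 (insert('i')): buffer="iixbypixmbj" (len 11), cursors c1@2 c3@2 c2@7, authorship 133...22...

Answer: 2 7 2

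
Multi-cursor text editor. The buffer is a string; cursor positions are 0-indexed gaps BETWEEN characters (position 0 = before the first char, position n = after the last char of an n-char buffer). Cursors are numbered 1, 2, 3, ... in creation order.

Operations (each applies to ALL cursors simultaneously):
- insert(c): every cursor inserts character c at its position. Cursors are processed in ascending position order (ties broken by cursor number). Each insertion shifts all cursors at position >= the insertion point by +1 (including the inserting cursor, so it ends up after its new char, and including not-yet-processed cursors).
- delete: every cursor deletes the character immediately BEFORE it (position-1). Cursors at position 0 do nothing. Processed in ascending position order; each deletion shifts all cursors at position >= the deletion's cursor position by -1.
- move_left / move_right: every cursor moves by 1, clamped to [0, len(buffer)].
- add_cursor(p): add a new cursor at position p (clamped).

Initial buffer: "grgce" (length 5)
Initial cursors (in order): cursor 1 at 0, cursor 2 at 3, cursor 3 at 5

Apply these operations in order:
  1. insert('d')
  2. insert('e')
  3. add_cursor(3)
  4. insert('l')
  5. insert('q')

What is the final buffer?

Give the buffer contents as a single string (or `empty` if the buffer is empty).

Answer: delqglqrgdelqcedelq

Derivation:
After op 1 (insert('d')): buffer="dgrgdced" (len 8), cursors c1@1 c2@5 c3@8, authorship 1...2..3
After op 2 (insert('e')): buffer="degrgdecede" (len 11), cursors c1@2 c2@7 c3@11, authorship 11...22..33
After op 3 (add_cursor(3)): buffer="degrgdecede" (len 11), cursors c1@2 c4@3 c2@7 c3@11, authorship 11...22..33
After op 4 (insert('l')): buffer="delglrgdelcedel" (len 15), cursors c1@3 c4@5 c2@10 c3@15, authorship 111.4..222..333
After op 5 (insert('q')): buffer="delqglqrgdelqcedelq" (len 19), cursors c1@4 c4@7 c2@13 c3@19, authorship 1111.44..2222..3333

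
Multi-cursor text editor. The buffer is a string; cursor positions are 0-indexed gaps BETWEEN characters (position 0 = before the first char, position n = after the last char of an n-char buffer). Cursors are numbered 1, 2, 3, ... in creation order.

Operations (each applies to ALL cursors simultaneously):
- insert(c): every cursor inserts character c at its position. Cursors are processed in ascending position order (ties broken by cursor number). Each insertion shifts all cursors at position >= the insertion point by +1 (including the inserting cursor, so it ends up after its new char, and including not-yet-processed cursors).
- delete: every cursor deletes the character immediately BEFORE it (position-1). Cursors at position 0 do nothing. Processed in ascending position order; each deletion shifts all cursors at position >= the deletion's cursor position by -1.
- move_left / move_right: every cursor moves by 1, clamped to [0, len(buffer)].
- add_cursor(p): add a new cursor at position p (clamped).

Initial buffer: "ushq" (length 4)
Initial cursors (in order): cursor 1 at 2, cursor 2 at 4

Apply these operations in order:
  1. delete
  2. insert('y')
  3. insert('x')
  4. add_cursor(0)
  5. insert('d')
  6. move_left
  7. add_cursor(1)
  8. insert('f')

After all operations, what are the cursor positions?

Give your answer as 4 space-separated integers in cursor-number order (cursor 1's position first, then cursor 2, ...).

After op 1 (delete): buffer="uh" (len 2), cursors c1@1 c2@2, authorship ..
After op 2 (insert('y')): buffer="uyhy" (len 4), cursors c1@2 c2@4, authorship .1.2
After op 3 (insert('x')): buffer="uyxhyx" (len 6), cursors c1@3 c2@6, authorship .11.22
After op 4 (add_cursor(0)): buffer="uyxhyx" (len 6), cursors c3@0 c1@3 c2@6, authorship .11.22
After op 5 (insert('d')): buffer="duyxdhyxd" (len 9), cursors c3@1 c1@5 c2@9, authorship 3.111.222
After op 6 (move_left): buffer="duyxdhyxd" (len 9), cursors c3@0 c1@4 c2@8, authorship 3.111.222
After op 7 (add_cursor(1)): buffer="duyxdhyxd" (len 9), cursors c3@0 c4@1 c1@4 c2@8, authorship 3.111.222
After op 8 (insert('f')): buffer="fdfuyxfdhyxfd" (len 13), cursors c3@1 c4@3 c1@7 c2@12, authorship 334.1111.2222

Answer: 7 12 1 3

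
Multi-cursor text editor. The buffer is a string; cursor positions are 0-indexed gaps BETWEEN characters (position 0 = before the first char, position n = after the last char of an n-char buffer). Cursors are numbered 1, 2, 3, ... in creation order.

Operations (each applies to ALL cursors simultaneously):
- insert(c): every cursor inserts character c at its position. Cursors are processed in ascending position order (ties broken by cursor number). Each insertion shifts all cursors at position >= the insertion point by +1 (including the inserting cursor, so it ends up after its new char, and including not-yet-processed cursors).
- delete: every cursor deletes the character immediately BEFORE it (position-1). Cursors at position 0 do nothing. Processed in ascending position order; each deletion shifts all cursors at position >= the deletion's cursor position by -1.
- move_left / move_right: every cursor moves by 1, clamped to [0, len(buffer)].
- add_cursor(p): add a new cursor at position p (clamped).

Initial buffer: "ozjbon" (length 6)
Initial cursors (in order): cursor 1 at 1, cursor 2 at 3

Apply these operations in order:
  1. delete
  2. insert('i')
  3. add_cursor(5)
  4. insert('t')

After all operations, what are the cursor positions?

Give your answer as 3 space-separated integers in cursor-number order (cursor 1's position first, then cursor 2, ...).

Answer: 2 5 8

Derivation:
After op 1 (delete): buffer="zbon" (len 4), cursors c1@0 c2@1, authorship ....
After op 2 (insert('i')): buffer="izibon" (len 6), cursors c1@1 c2@3, authorship 1.2...
After op 3 (add_cursor(5)): buffer="izibon" (len 6), cursors c1@1 c2@3 c3@5, authorship 1.2...
After op 4 (insert('t')): buffer="itzitbotn" (len 9), cursors c1@2 c2@5 c3@8, authorship 11.22..3.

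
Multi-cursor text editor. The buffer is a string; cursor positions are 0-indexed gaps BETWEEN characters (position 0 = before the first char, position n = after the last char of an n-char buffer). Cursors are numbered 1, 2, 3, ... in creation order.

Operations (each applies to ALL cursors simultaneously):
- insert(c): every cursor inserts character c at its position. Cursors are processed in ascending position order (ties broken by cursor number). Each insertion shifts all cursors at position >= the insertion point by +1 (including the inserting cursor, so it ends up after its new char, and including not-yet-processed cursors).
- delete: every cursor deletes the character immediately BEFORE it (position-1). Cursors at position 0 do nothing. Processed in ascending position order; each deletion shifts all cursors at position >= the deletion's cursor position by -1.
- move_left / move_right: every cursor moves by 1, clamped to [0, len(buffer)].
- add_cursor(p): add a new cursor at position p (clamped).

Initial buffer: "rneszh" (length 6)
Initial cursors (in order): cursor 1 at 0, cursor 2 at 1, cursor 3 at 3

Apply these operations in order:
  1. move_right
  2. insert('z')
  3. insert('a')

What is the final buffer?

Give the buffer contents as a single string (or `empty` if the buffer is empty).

After op 1 (move_right): buffer="rneszh" (len 6), cursors c1@1 c2@2 c3@4, authorship ......
After op 2 (insert('z')): buffer="rznzeszzh" (len 9), cursors c1@2 c2@4 c3@7, authorship .1.2..3..
After op 3 (insert('a')): buffer="rzanzaeszazh" (len 12), cursors c1@3 c2@6 c3@10, authorship .11.22..33..

Answer: rzanzaeszazh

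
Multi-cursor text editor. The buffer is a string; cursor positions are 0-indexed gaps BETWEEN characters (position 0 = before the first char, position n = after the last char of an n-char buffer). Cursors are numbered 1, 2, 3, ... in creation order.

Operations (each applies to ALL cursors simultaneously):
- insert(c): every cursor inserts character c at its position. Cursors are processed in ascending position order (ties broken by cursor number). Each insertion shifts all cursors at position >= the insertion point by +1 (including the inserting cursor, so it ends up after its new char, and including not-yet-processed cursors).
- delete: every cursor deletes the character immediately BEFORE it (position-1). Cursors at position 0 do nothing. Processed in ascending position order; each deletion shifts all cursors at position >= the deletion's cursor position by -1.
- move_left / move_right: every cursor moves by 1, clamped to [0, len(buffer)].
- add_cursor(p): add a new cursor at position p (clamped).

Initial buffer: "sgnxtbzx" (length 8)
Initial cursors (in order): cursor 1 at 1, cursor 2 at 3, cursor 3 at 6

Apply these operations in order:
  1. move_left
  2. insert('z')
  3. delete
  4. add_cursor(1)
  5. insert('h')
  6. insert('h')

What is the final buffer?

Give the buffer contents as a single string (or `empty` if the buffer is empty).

After op 1 (move_left): buffer="sgnxtbzx" (len 8), cursors c1@0 c2@2 c3@5, authorship ........
After op 2 (insert('z')): buffer="zsgznxtzbzx" (len 11), cursors c1@1 c2@4 c3@8, authorship 1..2...3...
After op 3 (delete): buffer="sgnxtbzx" (len 8), cursors c1@0 c2@2 c3@5, authorship ........
After op 4 (add_cursor(1)): buffer="sgnxtbzx" (len 8), cursors c1@0 c4@1 c2@2 c3@5, authorship ........
After op 5 (insert('h')): buffer="hshghnxthbzx" (len 12), cursors c1@1 c4@3 c2@5 c3@9, authorship 1.4.2...3...
After op 6 (insert('h')): buffer="hhshhghhnxthhbzx" (len 16), cursors c1@2 c4@5 c2@8 c3@13, authorship 11.44.22...33...

Answer: hhshhghhnxthhbzx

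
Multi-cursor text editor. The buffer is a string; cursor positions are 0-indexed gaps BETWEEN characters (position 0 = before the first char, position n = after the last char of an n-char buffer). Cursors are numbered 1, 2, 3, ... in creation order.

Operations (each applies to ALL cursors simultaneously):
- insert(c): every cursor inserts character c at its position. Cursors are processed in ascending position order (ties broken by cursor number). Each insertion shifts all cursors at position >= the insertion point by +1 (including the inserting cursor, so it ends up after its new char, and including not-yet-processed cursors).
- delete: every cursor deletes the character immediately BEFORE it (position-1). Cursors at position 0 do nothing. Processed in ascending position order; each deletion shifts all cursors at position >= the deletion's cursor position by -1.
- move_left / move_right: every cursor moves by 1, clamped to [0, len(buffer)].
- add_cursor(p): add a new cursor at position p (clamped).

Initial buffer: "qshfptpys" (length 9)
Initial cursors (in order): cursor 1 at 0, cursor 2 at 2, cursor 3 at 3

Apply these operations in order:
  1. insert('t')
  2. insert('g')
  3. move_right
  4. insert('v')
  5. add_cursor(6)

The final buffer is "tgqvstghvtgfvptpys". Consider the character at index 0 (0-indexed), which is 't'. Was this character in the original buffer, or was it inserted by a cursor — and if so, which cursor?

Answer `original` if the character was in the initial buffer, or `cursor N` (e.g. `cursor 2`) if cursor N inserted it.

After op 1 (insert('t')): buffer="tqsthtfptpys" (len 12), cursors c1@1 c2@4 c3@6, authorship 1..2.3......
After op 2 (insert('g')): buffer="tgqstghtgfptpys" (len 15), cursors c1@2 c2@6 c3@9, authorship 11..22.33......
After op 3 (move_right): buffer="tgqstghtgfptpys" (len 15), cursors c1@3 c2@7 c3@10, authorship 11..22.33......
After op 4 (insert('v')): buffer="tgqvstghvtgfvptpys" (len 18), cursors c1@4 c2@9 c3@13, authorship 11.1.22.233.3.....
After op 5 (add_cursor(6)): buffer="tgqvstghvtgfvptpys" (len 18), cursors c1@4 c4@6 c2@9 c3@13, authorship 11.1.22.233.3.....
Authorship (.=original, N=cursor N): 1 1 . 1 . 2 2 . 2 3 3 . 3 . . . . .
Index 0: author = 1

Answer: cursor 1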